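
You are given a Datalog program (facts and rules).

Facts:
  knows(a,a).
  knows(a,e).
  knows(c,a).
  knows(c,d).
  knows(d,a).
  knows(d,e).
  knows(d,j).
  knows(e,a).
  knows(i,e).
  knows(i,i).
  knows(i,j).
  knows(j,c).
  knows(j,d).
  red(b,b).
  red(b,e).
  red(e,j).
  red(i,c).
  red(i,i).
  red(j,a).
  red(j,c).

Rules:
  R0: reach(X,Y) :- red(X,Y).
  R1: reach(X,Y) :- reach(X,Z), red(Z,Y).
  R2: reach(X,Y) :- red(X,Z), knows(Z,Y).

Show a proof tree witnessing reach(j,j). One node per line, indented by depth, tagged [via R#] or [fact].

reach(j,j)  [via R1]
  reach(j,e)  [via R2]
    red(j,a)  [fact]
    knows(a,e)  [fact]
  red(e,j)  [fact]

round 1: derive reach(b,b) via R0 from red(b,b)
round 1: derive reach(b,e) via R0 from red(b,e)
round 1: derive reach(e,j) via R0 from red(e,j)
round 1: derive reach(i,c) via R0 from red(i,c)
round 1: derive reach(i,i) via R0 from red(i,i)
round 1: derive reach(j,a) via R0 from red(j,a)
round 1: derive reach(j,c) via R0 from red(j,c)
round 1: derive reach(b,a) via R2 from red(b,e), knows(e,a)
round 1: derive reach(e,c) via R2 from red(e,j), knows(j,c)
round 1: derive reach(e,d) via R2 from red(e,j), knows(j,d)
round 1: derive reach(i,a) via R2 from red(i,c), knows(c,a)
round 1: derive reach(i,d) via R2 from red(i,c), knows(c,d)
round 1: derive reach(i,e) via R2 from red(i,i), knows(i,e)
round 1: derive reach(i,j) via R2 from red(i,i), knows(i,j)
round 1: derive reach(j,d) via R2 from red(j,c), knows(c,d)
round 1: derive reach(j,e) via R2 from red(j,a), knows(a,e)
round 2: derive reach(b,j) via R1 from reach(b,e), red(e,j)
round 2: derive reach(e,a) via R1 from reach(e,j), red(j,a)
round 2: derive reach(j,j) via R1 from reach(j,e), red(e,j)
round 3: derive reach(b,c) via R1 from reach(b,j), red(j,c)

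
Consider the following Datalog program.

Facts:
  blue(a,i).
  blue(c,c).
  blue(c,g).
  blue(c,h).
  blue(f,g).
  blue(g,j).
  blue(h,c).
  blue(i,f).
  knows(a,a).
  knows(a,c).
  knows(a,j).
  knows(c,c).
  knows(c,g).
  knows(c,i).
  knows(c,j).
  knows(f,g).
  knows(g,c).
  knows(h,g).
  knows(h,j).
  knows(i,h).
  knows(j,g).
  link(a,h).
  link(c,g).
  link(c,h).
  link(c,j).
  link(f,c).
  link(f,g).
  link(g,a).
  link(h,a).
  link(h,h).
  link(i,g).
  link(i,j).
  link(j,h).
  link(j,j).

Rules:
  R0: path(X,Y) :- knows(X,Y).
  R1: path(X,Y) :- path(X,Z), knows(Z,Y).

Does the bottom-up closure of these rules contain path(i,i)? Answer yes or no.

round 1: derive path(a,a) via R0 from knows(a,a)
round 1: derive path(a,c) via R0 from knows(a,c)
round 1: derive path(a,j) via R0 from knows(a,j)
round 1: derive path(c,c) via R0 from knows(c,c)
round 1: derive path(c,g) via R0 from knows(c,g)
round 1: derive path(c,i) via R0 from knows(c,i)
round 1: derive path(c,j) via R0 from knows(c,j)
round 1: derive path(f,g) via R0 from knows(f,g)
round 1: derive path(g,c) via R0 from knows(g,c)
round 1: derive path(h,g) via R0 from knows(h,g)
round 1: derive path(h,j) via R0 from knows(h,j)
round 1: derive path(i,h) via R0 from knows(i,h)
round 1: derive path(j,g) via R0 from knows(j,g)
round 2: derive path(a,g) via R1 from path(a,c), knows(c,g)
round 2: derive path(a,i) via R1 from path(a,c), knows(c,i)
round 2: derive path(c,h) via R1 from path(c,i), knows(i,h)
round 2: derive path(f,c) via R1 from path(f,g), knows(g,c)
round 2: derive path(g,g) via R1 from path(g,c), knows(c,g)
round 2: derive path(g,i) via R1 from path(g,c), knows(c,i)
round 2: derive path(g,j) via R1 from path(g,c), knows(c,j)
round 2: derive path(h,c) via R1 from path(h,g), knows(g,c)
round 2: derive path(i,g) via R1 from path(i,h), knows(h,g)
round 2: derive path(i,j) via R1 from path(i,h), knows(h,j)
round 2: derive path(j,c) via R1 from path(j,g), knows(g,c)
round 3: derive path(a,h) via R1 from path(a,i), knows(i,h)
round 3: derive path(f,i) via R1 from path(f,c), knows(c,i)
round 3: derive path(f,j) via R1 from path(f,c), knows(c,j)
round 3: derive path(g,h) via R1 from path(g,i), knows(i,h)
round 3: derive path(h,i) via R1 from path(h,c), knows(c,i)
round 3: derive path(i,c) via R1 from path(i,g), knows(g,c)
round 3: derive path(j,i) via R1 from path(j,c), knows(c,i)
round 3: derive path(j,j) via R1 from path(j,c), knows(c,j)
round 4: derive path(f,h) via R1 from path(f,i), knows(i,h)
round 4: derive path(h,h) via R1 from path(h,i), knows(i,h)
round 4: derive path(i,i) via R1 from path(i,c), knows(c,i)
round 4: derive path(j,h) via R1 from path(j,i), knows(i,h)

yes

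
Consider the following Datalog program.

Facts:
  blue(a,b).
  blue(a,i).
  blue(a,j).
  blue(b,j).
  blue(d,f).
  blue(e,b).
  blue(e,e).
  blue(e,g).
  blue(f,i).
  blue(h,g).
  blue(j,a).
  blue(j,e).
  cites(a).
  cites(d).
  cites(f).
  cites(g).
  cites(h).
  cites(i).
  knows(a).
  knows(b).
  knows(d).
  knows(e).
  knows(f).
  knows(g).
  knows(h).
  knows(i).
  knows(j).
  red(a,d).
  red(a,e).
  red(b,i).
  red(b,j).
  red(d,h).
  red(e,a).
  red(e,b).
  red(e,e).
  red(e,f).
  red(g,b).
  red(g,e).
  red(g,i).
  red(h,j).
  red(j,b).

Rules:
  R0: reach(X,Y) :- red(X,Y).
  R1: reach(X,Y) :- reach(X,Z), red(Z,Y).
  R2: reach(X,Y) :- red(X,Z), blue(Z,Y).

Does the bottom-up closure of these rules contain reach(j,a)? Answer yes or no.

round 1: derive reach(a,d) via R0 from red(a,d)
round 1: derive reach(a,e) via R0 from red(a,e)
round 1: derive reach(b,i) via R0 from red(b,i)
round 1: derive reach(b,j) via R0 from red(b,j)
round 1: derive reach(d,h) via R0 from red(d,h)
round 1: derive reach(e,a) via R0 from red(e,a)
round 1: derive reach(e,b) via R0 from red(e,b)
round 1: derive reach(e,e) via R0 from red(e,e)
round 1: derive reach(e,f) via R0 from red(e,f)
round 1: derive reach(g,b) via R0 from red(g,b)
round 1: derive reach(g,e) via R0 from red(g,e)
round 1: derive reach(g,i) via R0 from red(g,i)
round 1: derive reach(h,j) via R0 from red(h,j)
round 1: derive reach(j,b) via R0 from red(j,b)
round 1: derive reach(a,b) via R2 from red(a,e), blue(e,b)
round 1: derive reach(a,f) via R2 from red(a,d), blue(d,f)
round 1: derive reach(a,g) via R2 from red(a,e), blue(e,g)
round 1: derive reach(b,a) via R2 from red(b,j), blue(j,a)
round 1: derive reach(b,e) via R2 from red(b,j), blue(j,e)
round 1: derive reach(d,g) via R2 from red(d,h), blue(h,g)
round 1: derive reach(e,g) via R2 from red(e,e), blue(e,g)
round 1: derive reach(e,i) via R2 from red(e,a), blue(a,i)
round 1: derive reach(e,j) via R2 from red(e,a), blue(a,j)
round 1: derive reach(g,g) via R2 from red(g,e), blue(e,g)
round 1: derive reach(g,j) via R2 from red(g,b), blue(b,j)
round 1: derive reach(h,a) via R2 from red(h,j), blue(j,a)
round 1: derive reach(h,e) via R2 from red(h,j), blue(j,e)
round 1: derive reach(j,j) via R2 from red(j,b), blue(b,j)
round 2: derive reach(a,a) via R1 from reach(a,e), red(e,a)
round 2: derive reach(a,h) via R1 from reach(a,d), red(d,h)
round 2: derive reach(a,i) via R1 from reach(a,b), red(b,i)
round 2: derive reach(a,j) via R1 from reach(a,b), red(b,j)
round 2: derive reach(b,b) via R1 from reach(b,e), red(e,b)
round 2: derive reach(b,d) via R1 from reach(b,a), red(a,d)
round 2: derive reach(b,f) via R1 from reach(b,e), red(e,f)
round 2: derive reach(d,b) via R1 from reach(d,g), red(g,b)
round 2: derive reach(d,e) via R1 from reach(d,g), red(g,e)
round 2: derive reach(d,i) via R1 from reach(d,g), red(g,i)
round 2: derive reach(d,j) via R1 from reach(d,h), red(h,j)
round 2: derive reach(e,d) via R1 from reach(e,a), red(a,d)
round 2: derive reach(g,a) via R1 from reach(g,e), red(e,a)
round 2: derive reach(g,f) via R1 from reach(g,e), red(e,f)
round 2: derive reach(h,b) via R1 from reach(h,e), red(e,b)
round 2: derive reach(h,d) via R1 from reach(h,a), red(a,d)
round 2: derive reach(h,f) via R1 from reach(h,e), red(e,f)
round 2: derive reach(j,i) via R1 from reach(j,b), red(b,i)
round 3: derive reach(b,h) via R1 from reach(b,d), red(d,h)
round 3: derive reach(d,a) via R1 from reach(d,e), red(e,a)
round 3: derive reach(d,f) via R1 from reach(d,e), red(e,f)
round 3: derive reach(e,h) via R1 from reach(e,d), red(d,h)
round 3: derive reach(g,d) via R1 from reach(g,a), red(a,d)
round 3: derive reach(h,h) via R1 from reach(h,d), red(d,h)
round 3: derive reach(h,i) via R1 from reach(h,b), red(b,i)
round 4: derive reach(d,d) via R1 from reach(d,a), red(a,d)
round 4: derive reach(g,h) via R1 from reach(g,d), red(d,h)

no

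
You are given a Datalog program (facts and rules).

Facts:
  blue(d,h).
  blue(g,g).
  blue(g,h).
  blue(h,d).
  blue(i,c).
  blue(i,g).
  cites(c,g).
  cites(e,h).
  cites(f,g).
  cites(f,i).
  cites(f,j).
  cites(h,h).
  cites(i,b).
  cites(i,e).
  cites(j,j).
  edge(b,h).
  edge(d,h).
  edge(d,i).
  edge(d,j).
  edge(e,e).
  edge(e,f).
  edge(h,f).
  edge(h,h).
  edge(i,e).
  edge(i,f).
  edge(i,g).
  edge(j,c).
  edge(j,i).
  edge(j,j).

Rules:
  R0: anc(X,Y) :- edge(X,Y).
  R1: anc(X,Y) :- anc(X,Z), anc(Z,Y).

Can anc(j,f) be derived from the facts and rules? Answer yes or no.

round 1: derive anc(b,h) via R0 from edge(b,h)
round 1: derive anc(d,h) via R0 from edge(d,h)
round 1: derive anc(d,i) via R0 from edge(d,i)
round 1: derive anc(d,j) via R0 from edge(d,j)
round 1: derive anc(e,e) via R0 from edge(e,e)
round 1: derive anc(e,f) via R0 from edge(e,f)
round 1: derive anc(h,f) via R0 from edge(h,f)
round 1: derive anc(h,h) via R0 from edge(h,h)
round 1: derive anc(i,e) via R0 from edge(i,e)
round 1: derive anc(i,f) via R0 from edge(i,f)
round 1: derive anc(i,g) via R0 from edge(i,g)
round 1: derive anc(j,c) via R0 from edge(j,c)
round 1: derive anc(j,i) via R0 from edge(j,i)
round 1: derive anc(j,j) via R0 from edge(j,j)
round 2: derive anc(b,f) via R1 from anc(b,h), anc(h,f)
round 2: derive anc(d,c) via R1 from anc(d,j), anc(j,c)
round 2: derive anc(d,e) via R1 from anc(d,i), anc(i,e)
round 2: derive anc(d,f) via R1 from anc(d,h), anc(h,f)
round 2: derive anc(d,g) via R1 from anc(d,i), anc(i,g)
round 2: derive anc(j,e) via R1 from anc(j,i), anc(i,e)
round 2: derive anc(j,f) via R1 from anc(j,i), anc(i,f)
round 2: derive anc(j,g) via R1 from anc(j,i), anc(i,g)

yes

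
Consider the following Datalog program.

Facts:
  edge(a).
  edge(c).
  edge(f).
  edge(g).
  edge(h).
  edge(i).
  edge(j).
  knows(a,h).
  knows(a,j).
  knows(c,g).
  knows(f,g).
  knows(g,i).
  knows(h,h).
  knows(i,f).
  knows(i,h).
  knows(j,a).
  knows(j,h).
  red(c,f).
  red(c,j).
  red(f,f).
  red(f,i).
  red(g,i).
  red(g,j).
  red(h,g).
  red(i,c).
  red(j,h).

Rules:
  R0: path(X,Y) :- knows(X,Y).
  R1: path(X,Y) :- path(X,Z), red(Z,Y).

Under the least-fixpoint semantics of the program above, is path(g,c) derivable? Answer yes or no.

round 1: derive path(a,h) via R0 from knows(a,h)
round 1: derive path(a,j) via R0 from knows(a,j)
round 1: derive path(c,g) via R0 from knows(c,g)
round 1: derive path(f,g) via R0 from knows(f,g)
round 1: derive path(g,i) via R0 from knows(g,i)
round 1: derive path(h,h) via R0 from knows(h,h)
round 1: derive path(i,f) via R0 from knows(i,f)
round 1: derive path(i,h) via R0 from knows(i,h)
round 1: derive path(j,a) via R0 from knows(j,a)
round 1: derive path(j,h) via R0 from knows(j,h)
round 2: derive path(a,g) via R1 from path(a,h), red(h,g)
round 2: derive path(c,i) via R1 from path(c,g), red(g,i)
round 2: derive path(c,j) via R1 from path(c,g), red(g,j)
round 2: derive path(f,i) via R1 from path(f,g), red(g,i)
round 2: derive path(f,j) via R1 from path(f,g), red(g,j)
round 2: derive path(g,c) via R1 from path(g,i), red(i,c)
round 2: derive path(h,g) via R1 from path(h,h), red(h,g)
round 2: derive path(i,g) via R1 from path(i,h), red(h,g)
round 2: derive path(i,i) via R1 from path(i,f), red(f,i)
round 2: derive path(j,g) via R1 from path(j,h), red(h,g)
round 3: derive path(a,i) via R1 from path(a,g), red(g,i)
round 3: derive path(c,c) via R1 from path(c,i), red(i,c)
round 3: derive path(c,h) via R1 from path(c,j), red(j,h)
round 3: derive path(f,c) via R1 from path(f,i), red(i,c)
round 3: derive path(f,h) via R1 from path(f,j), red(j,h)
round 3: derive path(g,f) via R1 from path(g,c), red(c,f)
round 3: derive path(g,j) via R1 from path(g,c), red(c,j)
round 3: derive path(h,i) via R1 from path(h,g), red(g,i)
round 3: derive path(h,j) via R1 from path(h,g), red(g,j)
round 3: derive path(i,c) via R1 from path(i,i), red(i,c)
round 3: derive path(i,j) via R1 from path(i,g), red(g,j)
round 3: derive path(j,i) via R1 from path(j,g), red(g,i)
round 3: derive path(j,j) via R1 from path(j,g), red(g,j)
round 4: derive path(a,c) via R1 from path(a,i), red(i,c)
round 4: derive path(c,f) via R1 from path(c,c), red(c,f)
round 4: derive path(f,f) via R1 from path(f,c), red(c,f)
round 4: derive path(g,h) via R1 from path(g,j), red(j,h)
round 4: derive path(h,c) via R1 from path(h,i), red(i,c)
round 4: derive path(j,c) via R1 from path(j,i), red(i,c)
round 5: derive path(a,f) via R1 from path(a,c), red(c,f)
round 5: derive path(g,g) via R1 from path(g,h), red(h,g)
round 5: derive path(h,f) via R1 from path(h,c), red(c,f)
round 5: derive path(j,f) via R1 from path(j,c), red(c,f)

yes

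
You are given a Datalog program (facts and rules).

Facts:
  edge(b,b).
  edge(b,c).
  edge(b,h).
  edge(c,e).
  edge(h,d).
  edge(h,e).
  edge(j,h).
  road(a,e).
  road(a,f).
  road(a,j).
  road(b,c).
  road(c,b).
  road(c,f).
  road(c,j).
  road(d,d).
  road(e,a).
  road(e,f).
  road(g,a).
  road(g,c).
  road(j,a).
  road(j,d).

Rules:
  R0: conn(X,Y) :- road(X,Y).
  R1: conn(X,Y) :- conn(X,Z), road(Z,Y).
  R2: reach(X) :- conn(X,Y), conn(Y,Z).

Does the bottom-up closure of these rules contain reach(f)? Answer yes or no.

no

round 1: derive conn(a,e) via R0 from road(a,e)
round 1: derive conn(a,f) via R0 from road(a,f)
round 1: derive conn(a,j) via R0 from road(a,j)
round 1: derive conn(b,c) via R0 from road(b,c)
round 1: derive conn(c,b) via R0 from road(c,b)
round 1: derive conn(c,f) via R0 from road(c,f)
round 1: derive conn(c,j) via R0 from road(c,j)
round 1: derive conn(d,d) via R0 from road(d,d)
round 1: derive conn(e,a) via R0 from road(e,a)
round 1: derive conn(e,f) via R0 from road(e,f)
round 1: derive conn(g,a) via R0 from road(g,a)
round 1: derive conn(g,c) via R0 from road(g,c)
round 1: derive conn(j,a) via R0 from road(j,a)
round 1: derive conn(j,d) via R0 from road(j,d)
round 2: derive conn(a,a) via R1 from conn(a,e), road(e,a)
round 2: derive conn(a,d) via R1 from conn(a,j), road(j,d)
round 2: derive conn(b,b) via R1 from conn(b,c), road(c,b)
round 2: derive conn(b,f) via R1 from conn(b,c), road(c,f)
round 2: derive conn(b,j) via R1 from conn(b,c), road(c,j)
round 2: derive conn(c,a) via R1 from conn(c,j), road(j,a)
round 2: derive conn(c,c) via R1 from conn(c,b), road(b,c)
round 2: derive conn(c,d) via R1 from conn(c,j), road(j,d)
round 2: derive conn(e,e) via R1 from conn(e,a), road(a,e)
round 2: derive conn(e,j) via R1 from conn(e,a), road(a,j)
round 2: derive conn(g,b) via R1 from conn(g,c), road(c,b)
round 2: derive conn(g,e) via R1 from conn(g,a), road(a,e)
round 2: derive conn(g,f) via R1 from conn(g,a), road(a,f)
round 2: derive conn(g,j) via R1 from conn(g,a), road(a,j)
round 2: derive conn(j,e) via R1 from conn(j,a), road(a,e)
round 2: derive conn(j,f) via R1 from conn(j,a), road(a,f)
round 2: derive conn(j,j) via R1 from conn(j,a), road(a,j)
round 2: derive reach(a) via R2 from conn(a,e), conn(e,a)
round 2: derive reach(b) via R2 from conn(b,c), conn(c,b)
round 2: derive reach(c) via R2 from conn(c,b), conn(b,c)
round 2: derive reach(d) via R2 from conn(d,d), conn(d,d)
round 2: derive reach(e) via R2 from conn(e,a), conn(a,e)
round 2: derive reach(g) via R2 from conn(g,a), conn(a,e)
round 2: derive reach(j) via R2 from conn(j,a), conn(a,e)
round 3: derive conn(b,a) via R1 from conn(b,j), road(j,a)
round 3: derive conn(b,d) via R1 from conn(b,j), road(j,d)
round 3: derive conn(c,e) via R1 from conn(c,a), road(a,e)
round 3: derive conn(e,d) via R1 from conn(e,j), road(j,d)
round 3: derive conn(g,d) via R1 from conn(g,j), road(j,d)
round 4: derive conn(b,e) via R1 from conn(b,a), road(a,e)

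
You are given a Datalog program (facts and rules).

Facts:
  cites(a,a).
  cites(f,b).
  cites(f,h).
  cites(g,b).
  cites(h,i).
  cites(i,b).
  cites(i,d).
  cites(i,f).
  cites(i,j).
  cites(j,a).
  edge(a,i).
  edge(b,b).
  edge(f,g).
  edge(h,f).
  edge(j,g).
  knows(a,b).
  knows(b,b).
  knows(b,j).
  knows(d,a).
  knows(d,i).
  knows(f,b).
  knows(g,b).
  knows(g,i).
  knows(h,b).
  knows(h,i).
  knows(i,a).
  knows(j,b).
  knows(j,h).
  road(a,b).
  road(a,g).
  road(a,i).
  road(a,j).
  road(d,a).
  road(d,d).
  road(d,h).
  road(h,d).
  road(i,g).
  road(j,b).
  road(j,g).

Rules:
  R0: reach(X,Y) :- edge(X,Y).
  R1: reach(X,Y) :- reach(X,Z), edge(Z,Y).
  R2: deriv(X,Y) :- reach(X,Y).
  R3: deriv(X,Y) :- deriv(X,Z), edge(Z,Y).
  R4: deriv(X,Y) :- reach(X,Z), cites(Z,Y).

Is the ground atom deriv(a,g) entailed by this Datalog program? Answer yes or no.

yes

round 1: derive reach(a,i) via R0 from edge(a,i)
round 1: derive reach(b,b) via R0 from edge(b,b)
round 1: derive reach(f,g) via R0 from edge(f,g)
round 1: derive reach(h,f) via R0 from edge(h,f)
round 1: derive reach(j,g) via R0 from edge(j,g)
round 2: derive reach(h,g) via R1 from reach(h,f), edge(f,g)
round 2: derive deriv(a,i) via R2 from reach(a,i)
round 2: derive deriv(b,b) via R2 from reach(b,b)
round 2: derive deriv(f,g) via R2 from reach(f,g)
round 2: derive deriv(h,f) via R2 from reach(h,f)
round 2: derive deriv(j,g) via R2 from reach(j,g)
round 2: derive deriv(a,b) via R4 from reach(a,i), cites(i,b)
round 2: derive deriv(a,d) via R4 from reach(a,i), cites(i,d)
round 2: derive deriv(a,f) via R4 from reach(a,i), cites(i,f)
round 2: derive deriv(a,j) via R4 from reach(a,i), cites(i,j)
round 2: derive deriv(f,b) via R4 from reach(f,g), cites(g,b)
round 2: derive deriv(h,b) via R4 from reach(h,f), cites(f,b)
round 2: derive deriv(h,h) via R4 from reach(h,f), cites(f,h)
round 2: derive deriv(j,b) via R4 from reach(j,g), cites(g,b)
round 3: derive deriv(h,g) via R2 from reach(h,g)
round 3: derive deriv(a,g) via R3 from deriv(a,f), edge(f,g)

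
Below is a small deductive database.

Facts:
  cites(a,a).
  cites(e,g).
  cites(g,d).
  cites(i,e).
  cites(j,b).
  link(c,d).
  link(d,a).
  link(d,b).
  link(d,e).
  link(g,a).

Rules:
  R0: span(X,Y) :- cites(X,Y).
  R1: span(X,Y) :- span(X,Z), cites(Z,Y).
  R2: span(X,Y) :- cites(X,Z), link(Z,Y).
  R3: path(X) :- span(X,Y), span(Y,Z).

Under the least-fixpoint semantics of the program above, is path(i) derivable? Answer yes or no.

yes

round 1: derive span(a,a) via R0 from cites(a,a)
round 1: derive span(e,g) via R0 from cites(e,g)
round 1: derive span(g,d) via R0 from cites(g,d)
round 1: derive span(i,e) via R0 from cites(i,e)
round 1: derive span(j,b) via R0 from cites(j,b)
round 1: derive span(e,a) via R2 from cites(e,g), link(g,a)
round 1: derive span(g,a) via R2 from cites(g,d), link(d,a)
round 1: derive span(g,b) via R2 from cites(g,d), link(d,b)
round 1: derive span(g,e) via R2 from cites(g,d), link(d,e)
round 2: derive span(e,d) via R1 from span(e,g), cites(g,d)
round 2: derive span(g,g) via R1 from span(g,e), cites(e,g)
round 2: derive span(i,g) via R1 from span(i,e), cites(e,g)
round 2: derive path(a) via R3 from span(a,a), span(a,a)
round 2: derive path(e) via R3 from span(e,a), span(a,a)
round 2: derive path(g) via R3 from span(g,a), span(a,a)
round 2: derive path(i) via R3 from span(i,e), span(e,a)
round 3: derive span(i,d) via R1 from span(i,g), cites(g,d)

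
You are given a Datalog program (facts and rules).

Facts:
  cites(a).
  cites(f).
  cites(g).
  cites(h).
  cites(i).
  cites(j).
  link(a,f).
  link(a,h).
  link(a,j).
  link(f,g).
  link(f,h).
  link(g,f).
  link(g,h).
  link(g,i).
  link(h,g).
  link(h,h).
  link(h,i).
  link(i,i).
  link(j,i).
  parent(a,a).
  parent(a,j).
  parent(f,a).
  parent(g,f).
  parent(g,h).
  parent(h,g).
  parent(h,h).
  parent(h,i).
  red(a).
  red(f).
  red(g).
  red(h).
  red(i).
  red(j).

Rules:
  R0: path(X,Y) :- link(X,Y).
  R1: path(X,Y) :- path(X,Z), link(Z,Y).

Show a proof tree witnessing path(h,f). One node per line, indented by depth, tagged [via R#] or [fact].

path(h,f)  [via R1]
  path(h,g)  [via R0]
    link(h,g)  [fact]
  link(g,f)  [fact]

round 1: derive path(a,f) via R0 from link(a,f)
round 1: derive path(a,h) via R0 from link(a,h)
round 1: derive path(a,j) via R0 from link(a,j)
round 1: derive path(f,g) via R0 from link(f,g)
round 1: derive path(f,h) via R0 from link(f,h)
round 1: derive path(g,f) via R0 from link(g,f)
round 1: derive path(g,h) via R0 from link(g,h)
round 1: derive path(g,i) via R0 from link(g,i)
round 1: derive path(h,g) via R0 from link(h,g)
round 1: derive path(h,h) via R0 from link(h,h)
round 1: derive path(h,i) via R0 from link(h,i)
round 1: derive path(i,i) via R0 from link(i,i)
round 1: derive path(j,i) via R0 from link(j,i)
round 2: derive path(a,g) via R1 from path(a,f), link(f,g)
round 2: derive path(a,i) via R1 from path(a,h), link(h,i)
round 2: derive path(f,f) via R1 from path(f,g), link(g,f)
round 2: derive path(f,i) via R1 from path(f,g), link(g,i)
round 2: derive path(g,g) via R1 from path(g,f), link(f,g)
round 2: derive path(h,f) via R1 from path(h,g), link(g,f)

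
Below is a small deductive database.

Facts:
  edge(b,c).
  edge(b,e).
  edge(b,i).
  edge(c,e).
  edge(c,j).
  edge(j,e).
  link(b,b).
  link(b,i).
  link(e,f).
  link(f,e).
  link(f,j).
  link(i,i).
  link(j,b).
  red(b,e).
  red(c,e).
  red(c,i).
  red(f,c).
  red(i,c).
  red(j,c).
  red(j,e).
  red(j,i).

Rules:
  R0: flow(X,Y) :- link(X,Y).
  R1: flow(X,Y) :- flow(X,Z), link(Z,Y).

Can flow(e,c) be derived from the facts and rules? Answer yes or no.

no

round 1: derive flow(b,b) via R0 from link(b,b)
round 1: derive flow(b,i) via R0 from link(b,i)
round 1: derive flow(e,f) via R0 from link(e,f)
round 1: derive flow(f,e) via R0 from link(f,e)
round 1: derive flow(f,j) via R0 from link(f,j)
round 1: derive flow(i,i) via R0 from link(i,i)
round 1: derive flow(j,b) via R0 from link(j,b)
round 2: derive flow(e,e) via R1 from flow(e,f), link(f,e)
round 2: derive flow(e,j) via R1 from flow(e,f), link(f,j)
round 2: derive flow(f,b) via R1 from flow(f,j), link(j,b)
round 2: derive flow(f,f) via R1 from flow(f,e), link(e,f)
round 2: derive flow(j,i) via R1 from flow(j,b), link(b,i)
round 3: derive flow(e,b) via R1 from flow(e,j), link(j,b)
round 3: derive flow(f,i) via R1 from flow(f,b), link(b,i)
round 4: derive flow(e,i) via R1 from flow(e,b), link(b,i)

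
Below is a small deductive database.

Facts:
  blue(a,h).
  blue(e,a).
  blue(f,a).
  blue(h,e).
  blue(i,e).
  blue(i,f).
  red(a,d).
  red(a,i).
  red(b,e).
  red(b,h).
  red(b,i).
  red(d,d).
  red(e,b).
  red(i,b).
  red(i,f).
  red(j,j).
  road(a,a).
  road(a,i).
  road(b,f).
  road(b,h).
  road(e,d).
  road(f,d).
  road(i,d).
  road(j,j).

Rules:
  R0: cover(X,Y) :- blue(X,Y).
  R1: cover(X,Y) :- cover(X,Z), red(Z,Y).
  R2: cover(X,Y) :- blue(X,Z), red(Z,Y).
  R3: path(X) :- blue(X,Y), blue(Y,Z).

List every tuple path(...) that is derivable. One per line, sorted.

round 1: derive path(a) via R3 from blue(a,h), blue(h,e)
round 1: derive path(e) via R3 from blue(e,a), blue(a,h)
round 1: derive path(f) via R3 from blue(f,a), blue(a,h)
round 1: derive path(h) via R3 from blue(h,e), blue(e,a)
round 1: derive path(i) via R3 from blue(i,e), blue(e,a)

path(a)
path(e)
path(f)
path(h)
path(i)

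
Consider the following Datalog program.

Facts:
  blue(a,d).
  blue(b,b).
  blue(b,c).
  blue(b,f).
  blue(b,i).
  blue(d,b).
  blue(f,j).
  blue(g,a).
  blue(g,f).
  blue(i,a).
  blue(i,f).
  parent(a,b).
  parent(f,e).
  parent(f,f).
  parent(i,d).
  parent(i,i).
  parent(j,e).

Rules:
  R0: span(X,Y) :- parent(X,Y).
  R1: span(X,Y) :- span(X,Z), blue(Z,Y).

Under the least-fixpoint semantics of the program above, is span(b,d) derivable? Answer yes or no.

no

round 1: derive span(a,b) via R0 from parent(a,b)
round 1: derive span(f,e) via R0 from parent(f,e)
round 1: derive span(f,f) via R0 from parent(f,f)
round 1: derive span(i,d) via R0 from parent(i,d)
round 1: derive span(i,i) via R0 from parent(i,i)
round 1: derive span(j,e) via R0 from parent(j,e)
round 2: derive span(a,c) via R1 from span(a,b), blue(b,c)
round 2: derive span(a,f) via R1 from span(a,b), blue(b,f)
round 2: derive span(a,i) via R1 from span(a,b), blue(b,i)
round 2: derive span(f,j) via R1 from span(f,f), blue(f,j)
round 2: derive span(i,a) via R1 from span(i,i), blue(i,a)
round 2: derive span(i,b) via R1 from span(i,d), blue(d,b)
round 2: derive span(i,f) via R1 from span(i,i), blue(i,f)
round 3: derive span(a,a) via R1 from span(a,i), blue(i,a)
round 3: derive span(a,j) via R1 from span(a,f), blue(f,j)
round 3: derive span(i,c) via R1 from span(i,b), blue(b,c)
round 3: derive span(i,j) via R1 from span(i,f), blue(f,j)
round 4: derive span(a,d) via R1 from span(a,a), blue(a,d)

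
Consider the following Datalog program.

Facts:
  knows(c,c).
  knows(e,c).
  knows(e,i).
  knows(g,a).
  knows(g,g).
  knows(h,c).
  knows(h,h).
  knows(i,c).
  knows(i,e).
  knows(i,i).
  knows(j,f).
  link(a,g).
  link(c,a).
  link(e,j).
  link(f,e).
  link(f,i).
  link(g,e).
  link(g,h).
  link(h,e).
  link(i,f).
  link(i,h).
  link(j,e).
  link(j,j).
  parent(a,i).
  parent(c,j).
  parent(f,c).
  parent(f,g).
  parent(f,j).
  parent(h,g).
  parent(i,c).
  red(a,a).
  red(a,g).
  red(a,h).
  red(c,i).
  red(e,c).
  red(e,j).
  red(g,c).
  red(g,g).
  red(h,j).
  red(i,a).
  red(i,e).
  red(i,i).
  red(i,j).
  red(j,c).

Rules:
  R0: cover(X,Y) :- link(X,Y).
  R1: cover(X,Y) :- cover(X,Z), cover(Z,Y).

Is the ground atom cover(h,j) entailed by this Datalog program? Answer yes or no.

round 1: derive cover(a,g) via R0 from link(a,g)
round 1: derive cover(c,a) via R0 from link(c,a)
round 1: derive cover(e,j) via R0 from link(e,j)
round 1: derive cover(f,e) via R0 from link(f,e)
round 1: derive cover(f,i) via R0 from link(f,i)
round 1: derive cover(g,e) via R0 from link(g,e)
round 1: derive cover(g,h) via R0 from link(g,h)
round 1: derive cover(h,e) via R0 from link(h,e)
round 1: derive cover(i,f) via R0 from link(i,f)
round 1: derive cover(i,h) via R0 from link(i,h)
round 1: derive cover(j,e) via R0 from link(j,e)
round 1: derive cover(j,j) via R0 from link(j,j)
round 2: derive cover(a,e) via R1 from cover(a,g), cover(g,e)
round 2: derive cover(a,h) via R1 from cover(a,g), cover(g,h)
round 2: derive cover(c,g) via R1 from cover(c,a), cover(a,g)
round 2: derive cover(e,e) via R1 from cover(e,j), cover(j,e)
round 2: derive cover(f,f) via R1 from cover(f,i), cover(i,f)
round 2: derive cover(f,h) via R1 from cover(f,i), cover(i,h)
round 2: derive cover(f,j) via R1 from cover(f,e), cover(e,j)
round 2: derive cover(g,j) via R1 from cover(g,e), cover(e,j)
round 2: derive cover(h,j) via R1 from cover(h,e), cover(e,j)
round 2: derive cover(i,e) via R1 from cover(i,f), cover(f,e)
round 2: derive cover(i,i) via R1 from cover(i,f), cover(f,i)
round 3: derive cover(a,j) via R1 from cover(a,e), cover(e,j)
round 3: derive cover(c,e) via R1 from cover(c,a), cover(a,e)
round 3: derive cover(c,h) via R1 from cover(c,a), cover(a,h)
round 3: derive cover(c,j) via R1 from cover(c,g), cover(g,j)
round 3: derive cover(i,j) via R1 from cover(i,e), cover(e,j)

yes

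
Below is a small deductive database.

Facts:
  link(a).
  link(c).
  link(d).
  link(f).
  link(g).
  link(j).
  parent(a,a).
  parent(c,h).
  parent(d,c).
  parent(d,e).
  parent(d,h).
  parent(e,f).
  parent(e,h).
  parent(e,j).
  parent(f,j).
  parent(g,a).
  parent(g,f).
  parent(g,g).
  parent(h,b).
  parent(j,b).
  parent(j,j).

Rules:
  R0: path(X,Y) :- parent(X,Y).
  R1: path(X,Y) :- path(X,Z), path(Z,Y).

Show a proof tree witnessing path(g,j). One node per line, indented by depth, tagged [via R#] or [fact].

round 1: derive path(a,a) via R0 from parent(a,a)
round 1: derive path(c,h) via R0 from parent(c,h)
round 1: derive path(d,c) via R0 from parent(d,c)
round 1: derive path(d,e) via R0 from parent(d,e)
round 1: derive path(d,h) via R0 from parent(d,h)
round 1: derive path(e,f) via R0 from parent(e,f)
round 1: derive path(e,h) via R0 from parent(e,h)
round 1: derive path(e,j) via R0 from parent(e,j)
round 1: derive path(f,j) via R0 from parent(f,j)
round 1: derive path(g,a) via R0 from parent(g,a)
round 1: derive path(g,f) via R0 from parent(g,f)
round 1: derive path(g,g) via R0 from parent(g,g)
round 1: derive path(h,b) via R0 from parent(h,b)
round 1: derive path(j,b) via R0 from parent(j,b)
round 1: derive path(j,j) via R0 from parent(j,j)
round 2: derive path(c,b) via R1 from path(c,h), path(h,b)
round 2: derive path(d,b) via R1 from path(d,h), path(h,b)
round 2: derive path(d,f) via R1 from path(d,e), path(e,f)
round 2: derive path(d,j) via R1 from path(d,e), path(e,j)
round 2: derive path(e,b) via R1 from path(e,h), path(h,b)
round 2: derive path(f,b) via R1 from path(f,j), path(j,b)
round 2: derive path(g,j) via R1 from path(g,f), path(f,j)
round 3: derive path(g,b) via R1 from path(g,f), path(f,b)

path(g,j)  [via R1]
  path(g,f)  [via R0]
    parent(g,f)  [fact]
  path(f,j)  [via R0]
    parent(f,j)  [fact]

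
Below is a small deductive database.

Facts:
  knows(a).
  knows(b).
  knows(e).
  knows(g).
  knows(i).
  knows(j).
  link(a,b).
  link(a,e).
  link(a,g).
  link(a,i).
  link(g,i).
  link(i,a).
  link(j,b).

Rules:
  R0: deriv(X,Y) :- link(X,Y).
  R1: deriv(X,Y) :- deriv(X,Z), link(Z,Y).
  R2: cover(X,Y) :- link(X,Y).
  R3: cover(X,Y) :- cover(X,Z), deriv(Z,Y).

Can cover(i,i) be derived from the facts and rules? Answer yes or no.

yes

round 1: derive deriv(a,b) via R0 from link(a,b)
round 1: derive deriv(a,e) via R0 from link(a,e)
round 1: derive deriv(a,g) via R0 from link(a,g)
round 1: derive deriv(a,i) via R0 from link(a,i)
round 1: derive deriv(g,i) via R0 from link(g,i)
round 1: derive deriv(i,a) via R0 from link(i,a)
round 1: derive deriv(j,b) via R0 from link(j,b)
round 1: derive cover(a,b) via R2 from link(a,b)
round 1: derive cover(a,e) via R2 from link(a,e)
round 1: derive cover(a,g) via R2 from link(a,g)
round 1: derive cover(a,i) via R2 from link(a,i)
round 1: derive cover(g,i) via R2 from link(g,i)
round 1: derive cover(i,a) via R2 from link(i,a)
round 1: derive cover(j,b) via R2 from link(j,b)
round 2: derive deriv(a,a) via R1 from deriv(a,i), link(i,a)
round 2: derive deriv(g,a) via R1 from deriv(g,i), link(i,a)
round 2: derive deriv(i,b) via R1 from deriv(i,a), link(a,b)
round 2: derive deriv(i,e) via R1 from deriv(i,a), link(a,e)
round 2: derive deriv(i,g) via R1 from deriv(i,a), link(a,g)
round 2: derive deriv(i,i) via R1 from deriv(i,a), link(a,i)
round 2: derive cover(a,a) via R3 from cover(a,i), deriv(i,a)
round 2: derive cover(g,a) via R3 from cover(g,i), deriv(i,a)
round 2: derive cover(i,b) via R3 from cover(i,a), deriv(a,b)
round 2: derive cover(i,e) via R3 from cover(i,a), deriv(a,e)
round 2: derive cover(i,g) via R3 from cover(i,a), deriv(a,g)
round 2: derive cover(i,i) via R3 from cover(i,a), deriv(a,i)
round 3: derive deriv(g,b) via R1 from deriv(g,a), link(a,b)
round 3: derive deriv(g,e) via R1 from deriv(g,a), link(a,e)
round 3: derive deriv(g,g) via R1 from deriv(g,a), link(a,g)
round 3: derive cover(g,b) via R3 from cover(g,a), deriv(a,b)
round 3: derive cover(g,e) via R3 from cover(g,a), deriv(a,e)
round 3: derive cover(g,g) via R3 from cover(g,a), deriv(a,g)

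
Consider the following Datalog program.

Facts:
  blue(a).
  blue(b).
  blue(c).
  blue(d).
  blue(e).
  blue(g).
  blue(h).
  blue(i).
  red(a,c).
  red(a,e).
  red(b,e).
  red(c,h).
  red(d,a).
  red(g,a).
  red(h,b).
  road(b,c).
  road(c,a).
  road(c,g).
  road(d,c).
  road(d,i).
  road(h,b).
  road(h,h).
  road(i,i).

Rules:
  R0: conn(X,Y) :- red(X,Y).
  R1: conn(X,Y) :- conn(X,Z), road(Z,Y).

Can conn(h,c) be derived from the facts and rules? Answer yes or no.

round 1: derive conn(a,c) via R0 from red(a,c)
round 1: derive conn(a,e) via R0 from red(a,e)
round 1: derive conn(b,e) via R0 from red(b,e)
round 1: derive conn(c,h) via R0 from red(c,h)
round 1: derive conn(d,a) via R0 from red(d,a)
round 1: derive conn(g,a) via R0 from red(g,a)
round 1: derive conn(h,b) via R0 from red(h,b)
round 2: derive conn(a,a) via R1 from conn(a,c), road(c,a)
round 2: derive conn(a,g) via R1 from conn(a,c), road(c,g)
round 2: derive conn(c,b) via R1 from conn(c,h), road(h,b)
round 2: derive conn(h,c) via R1 from conn(h,b), road(b,c)
round 3: derive conn(c,c) via R1 from conn(c,b), road(b,c)
round 3: derive conn(h,a) via R1 from conn(h,c), road(c,a)
round 3: derive conn(h,g) via R1 from conn(h,c), road(c,g)
round 4: derive conn(c,a) via R1 from conn(c,c), road(c,a)
round 4: derive conn(c,g) via R1 from conn(c,c), road(c,g)

yes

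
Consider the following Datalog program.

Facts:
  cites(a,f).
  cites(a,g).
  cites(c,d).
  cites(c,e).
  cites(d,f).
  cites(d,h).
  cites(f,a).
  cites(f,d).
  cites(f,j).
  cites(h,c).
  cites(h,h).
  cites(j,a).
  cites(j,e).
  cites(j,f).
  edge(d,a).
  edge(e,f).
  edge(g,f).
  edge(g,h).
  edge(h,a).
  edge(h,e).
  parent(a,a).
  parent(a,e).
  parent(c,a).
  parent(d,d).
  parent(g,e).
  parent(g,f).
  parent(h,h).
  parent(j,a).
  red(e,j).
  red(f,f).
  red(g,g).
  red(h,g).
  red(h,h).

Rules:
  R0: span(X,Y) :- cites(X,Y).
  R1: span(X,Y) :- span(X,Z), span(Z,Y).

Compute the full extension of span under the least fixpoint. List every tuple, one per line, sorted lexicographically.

round 1: derive span(a,f) via R0 from cites(a,f)
round 1: derive span(a,g) via R0 from cites(a,g)
round 1: derive span(c,d) via R0 from cites(c,d)
round 1: derive span(c,e) via R0 from cites(c,e)
round 1: derive span(d,f) via R0 from cites(d,f)
round 1: derive span(d,h) via R0 from cites(d,h)
round 1: derive span(f,a) via R0 from cites(f,a)
round 1: derive span(f,d) via R0 from cites(f,d)
round 1: derive span(f,j) via R0 from cites(f,j)
round 1: derive span(h,c) via R0 from cites(h,c)
round 1: derive span(h,h) via R0 from cites(h,h)
round 1: derive span(j,a) via R0 from cites(j,a)
round 1: derive span(j,e) via R0 from cites(j,e)
round 1: derive span(j,f) via R0 from cites(j,f)
round 2: derive span(a,a) via R1 from span(a,f), span(f,a)
round 2: derive span(a,d) via R1 from span(a,f), span(f,d)
round 2: derive span(a,j) via R1 from span(a,f), span(f,j)
round 2: derive span(c,f) via R1 from span(c,d), span(d,f)
round 2: derive span(c,h) via R1 from span(c,d), span(d,h)
round 2: derive span(d,a) via R1 from span(d,f), span(f,a)
round 2: derive span(d,c) via R1 from span(d,h), span(h,c)
round 2: derive span(d,d) via R1 from span(d,f), span(f,d)
round 2: derive span(d,j) via R1 from span(d,f), span(f,j)
round 2: derive span(f,e) via R1 from span(f,j), span(j,e)
round 2: derive span(f,f) via R1 from span(f,a), span(a,f)
round 2: derive span(f,g) via R1 from span(f,a), span(a,g)
round 2: derive span(f,h) via R1 from span(f,d), span(d,h)
round 2: derive span(h,d) via R1 from span(h,c), span(c,d)
round 2: derive span(h,e) via R1 from span(h,c), span(c,e)
round 2: derive span(j,d) via R1 from span(j,f), span(f,d)
round 2: derive span(j,g) via R1 from span(j,a), span(a,g)
round 2: derive span(j,j) via R1 from span(j,f), span(f,j)
round 3: derive span(a,c) via R1 from span(a,d), span(d,c)
round 3: derive span(a,e) via R1 from span(a,f), span(f,e)
round 3: derive span(a,h) via R1 from span(a,d), span(d,h)
round 3: derive span(c,a) via R1 from span(c,d), span(d,a)
round 3: derive span(c,c) via R1 from span(c,d), span(d,c)
round 3: derive span(c,g) via R1 from span(c,f), span(f,g)
round 3: derive span(c,j) via R1 from span(c,d), span(d,j)
round 3: derive span(d,e) via R1 from span(d,c), span(c,e)
round 3: derive span(d,g) via R1 from span(d,a), span(a,g)
round 3: derive span(f,c) via R1 from span(f,d), span(d,c)
round 3: derive span(h,a) via R1 from span(h,d), span(d,a)
round 3: derive span(h,f) via R1 from span(h,c), span(c,f)
round 3: derive span(h,j) via R1 from span(h,d), span(d,j)
round 3: derive span(j,c) via R1 from span(j,d), span(d,c)
round 3: derive span(j,h) via R1 from span(j,d), span(d,h)
round 4: derive span(h,g) via R1 from span(h,a), span(a,g)

span(a,a)
span(a,c)
span(a,d)
span(a,e)
span(a,f)
span(a,g)
span(a,h)
span(a,j)
span(c,a)
span(c,c)
span(c,d)
span(c,e)
span(c,f)
span(c,g)
span(c,h)
span(c,j)
span(d,a)
span(d,c)
span(d,d)
span(d,e)
span(d,f)
span(d,g)
span(d,h)
span(d,j)
span(f,a)
span(f,c)
span(f,d)
span(f,e)
span(f,f)
span(f,g)
span(f,h)
span(f,j)
span(h,a)
span(h,c)
span(h,d)
span(h,e)
span(h,f)
span(h,g)
span(h,h)
span(h,j)
span(j,a)
span(j,c)
span(j,d)
span(j,e)
span(j,f)
span(j,g)
span(j,h)
span(j,j)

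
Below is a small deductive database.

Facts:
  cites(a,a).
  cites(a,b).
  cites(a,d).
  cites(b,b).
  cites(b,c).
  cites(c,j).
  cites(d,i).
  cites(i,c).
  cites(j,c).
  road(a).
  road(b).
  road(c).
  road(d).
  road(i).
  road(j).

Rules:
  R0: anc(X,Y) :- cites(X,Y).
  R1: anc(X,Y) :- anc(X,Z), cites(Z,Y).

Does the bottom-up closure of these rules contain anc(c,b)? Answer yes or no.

no

round 1: derive anc(a,a) via R0 from cites(a,a)
round 1: derive anc(a,b) via R0 from cites(a,b)
round 1: derive anc(a,d) via R0 from cites(a,d)
round 1: derive anc(b,b) via R0 from cites(b,b)
round 1: derive anc(b,c) via R0 from cites(b,c)
round 1: derive anc(c,j) via R0 from cites(c,j)
round 1: derive anc(d,i) via R0 from cites(d,i)
round 1: derive anc(i,c) via R0 from cites(i,c)
round 1: derive anc(j,c) via R0 from cites(j,c)
round 2: derive anc(a,c) via R1 from anc(a,b), cites(b,c)
round 2: derive anc(a,i) via R1 from anc(a,d), cites(d,i)
round 2: derive anc(b,j) via R1 from anc(b,c), cites(c,j)
round 2: derive anc(c,c) via R1 from anc(c,j), cites(j,c)
round 2: derive anc(d,c) via R1 from anc(d,i), cites(i,c)
round 2: derive anc(i,j) via R1 from anc(i,c), cites(c,j)
round 2: derive anc(j,j) via R1 from anc(j,c), cites(c,j)
round 3: derive anc(a,j) via R1 from anc(a,c), cites(c,j)
round 3: derive anc(d,j) via R1 from anc(d,c), cites(c,j)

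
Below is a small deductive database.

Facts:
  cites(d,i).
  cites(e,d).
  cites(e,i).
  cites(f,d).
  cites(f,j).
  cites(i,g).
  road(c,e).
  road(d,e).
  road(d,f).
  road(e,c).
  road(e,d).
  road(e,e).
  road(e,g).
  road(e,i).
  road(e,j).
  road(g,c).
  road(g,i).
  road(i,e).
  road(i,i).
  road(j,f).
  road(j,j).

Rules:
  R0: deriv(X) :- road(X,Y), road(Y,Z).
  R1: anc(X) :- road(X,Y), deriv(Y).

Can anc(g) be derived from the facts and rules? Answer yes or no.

round 1: derive deriv(c) via R0 from road(c,e), road(e,c)
round 1: derive deriv(d) via R0 from road(d,e), road(e,c)
round 1: derive deriv(e) via R0 from road(e,c), road(c,e)
round 1: derive deriv(g) via R0 from road(g,c), road(c,e)
round 1: derive deriv(i) via R0 from road(i,e), road(e,c)
round 1: derive deriv(j) via R0 from road(j,j), road(j,f)
round 2: derive anc(c) via R1 from road(c,e), deriv(e)
round 2: derive anc(d) via R1 from road(d,e), deriv(e)
round 2: derive anc(e) via R1 from road(e,c), deriv(c)
round 2: derive anc(g) via R1 from road(g,c), deriv(c)
round 2: derive anc(i) via R1 from road(i,e), deriv(e)
round 2: derive anc(j) via R1 from road(j,j), deriv(j)

yes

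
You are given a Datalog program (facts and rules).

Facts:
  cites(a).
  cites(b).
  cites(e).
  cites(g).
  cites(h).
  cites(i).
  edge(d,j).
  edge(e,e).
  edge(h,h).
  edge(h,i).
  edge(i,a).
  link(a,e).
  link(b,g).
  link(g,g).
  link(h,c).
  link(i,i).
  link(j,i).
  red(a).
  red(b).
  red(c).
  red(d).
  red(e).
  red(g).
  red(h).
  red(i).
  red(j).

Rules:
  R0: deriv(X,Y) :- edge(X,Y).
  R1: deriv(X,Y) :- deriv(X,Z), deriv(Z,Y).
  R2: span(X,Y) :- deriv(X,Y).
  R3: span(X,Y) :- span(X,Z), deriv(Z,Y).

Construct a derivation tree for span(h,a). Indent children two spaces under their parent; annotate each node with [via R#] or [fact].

span(h,a)  [via R2]
  deriv(h,a)  [via R1]
    deriv(h,i)  [via R0]
      edge(h,i)  [fact]
    deriv(i,a)  [via R0]
      edge(i,a)  [fact]

round 1: derive deriv(d,j) via R0 from edge(d,j)
round 1: derive deriv(e,e) via R0 from edge(e,e)
round 1: derive deriv(h,h) via R0 from edge(h,h)
round 1: derive deriv(h,i) via R0 from edge(h,i)
round 1: derive deriv(i,a) via R0 from edge(i,a)
round 2: derive deriv(h,a) via R1 from deriv(h,i), deriv(i,a)
round 2: derive span(d,j) via R2 from deriv(d,j)
round 2: derive span(e,e) via R2 from deriv(e,e)
round 2: derive span(h,h) via R2 from deriv(h,h)
round 2: derive span(h,i) via R2 from deriv(h,i)
round 2: derive span(i,a) via R2 from deriv(i,a)
round 3: derive span(h,a) via R2 from deriv(h,a)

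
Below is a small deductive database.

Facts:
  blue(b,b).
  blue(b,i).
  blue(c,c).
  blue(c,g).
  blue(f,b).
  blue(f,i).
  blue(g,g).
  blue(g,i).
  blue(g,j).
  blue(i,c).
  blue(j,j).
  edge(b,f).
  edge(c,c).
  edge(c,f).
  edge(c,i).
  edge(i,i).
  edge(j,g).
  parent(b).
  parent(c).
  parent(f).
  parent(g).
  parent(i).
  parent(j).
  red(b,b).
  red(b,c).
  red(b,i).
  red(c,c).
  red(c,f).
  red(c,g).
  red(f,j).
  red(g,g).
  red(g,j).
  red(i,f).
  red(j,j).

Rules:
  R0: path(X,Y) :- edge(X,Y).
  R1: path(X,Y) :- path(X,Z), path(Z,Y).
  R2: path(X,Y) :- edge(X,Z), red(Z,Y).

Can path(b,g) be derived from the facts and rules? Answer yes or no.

round 1: derive path(b,f) via R0 from edge(b,f)
round 1: derive path(c,c) via R0 from edge(c,c)
round 1: derive path(c,f) via R0 from edge(c,f)
round 1: derive path(c,i) via R0 from edge(c,i)
round 1: derive path(i,i) via R0 from edge(i,i)
round 1: derive path(j,g) via R0 from edge(j,g)
round 1: derive path(b,j) via R2 from edge(b,f), red(f,j)
round 1: derive path(c,g) via R2 from edge(c,c), red(c,g)
round 1: derive path(c,j) via R2 from edge(c,f), red(f,j)
round 1: derive path(i,f) via R2 from edge(i,i), red(i,f)
round 1: derive path(j,j) via R2 from edge(j,g), red(g,j)
round 2: derive path(b,g) via R1 from path(b,j), path(j,g)

yes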